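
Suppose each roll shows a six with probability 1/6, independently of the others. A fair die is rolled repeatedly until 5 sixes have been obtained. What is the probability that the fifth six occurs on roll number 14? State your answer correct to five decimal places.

Y = trial on which the fifth success occurs; negative binomial, r=5, p=0.166667.
P(Y=14) = C(13,4) · p^5 · (1−p)^9
= 715 · 0.0001286 · 0.19381 = 0.0178204

0.01782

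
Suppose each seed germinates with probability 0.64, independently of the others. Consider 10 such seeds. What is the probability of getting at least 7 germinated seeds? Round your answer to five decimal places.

0.48677

X ~ Binomial(10, 0.64); P(X ≥ 7) = Σ C(10,k) p^k (1−p)^(10−k) over k:
  k=7: C(10,7)·0.64^7·0.36^3 = 0.2462343
  k=8: C(10,8)·0.64^8·0.36^2 = 0.1641562
  k=9: C(10,9)·0.64^9·0.36^1 = 0.0648518
  k=10: C(10,10)·0.64^10·0.36^0 = 0.0115292
Total = 0.4867716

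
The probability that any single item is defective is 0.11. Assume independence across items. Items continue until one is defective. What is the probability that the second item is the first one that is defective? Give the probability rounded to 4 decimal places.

0.0979

Geometric (trials to first success), p = 0.11.
P(Y = 2) = (1−p)^1 · p = 0.89 · 0.11 = 0.097900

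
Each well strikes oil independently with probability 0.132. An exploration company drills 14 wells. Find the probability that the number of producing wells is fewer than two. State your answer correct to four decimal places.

0.4312

X ~ Binomial(14, 0.132); P(X ≤ 1) = Σ C(14,k) p^k (1−p)^(14−k) over k:
  k=0: C(14,0)·0.132^0·0.868^14 = 0.137809
  k=1: C(14,1)·0.132^1·0.868^13 = 0.293399
Total = 0.431207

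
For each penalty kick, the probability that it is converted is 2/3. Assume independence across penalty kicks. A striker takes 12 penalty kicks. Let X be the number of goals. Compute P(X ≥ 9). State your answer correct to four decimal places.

X ~ Binomial(12, 0.666667); P(X ≥ 9) = Σ C(12,k) p^k (1−p)^(12−k) over k:
  k=9: C(12,9)·0.666667^9·0.333333^3 = 0.211952
  k=10: C(12,10)·0.666667^10·0.333333^2 = 0.127171
  k=11: C(12,11)·0.666667^11·0.333333^1 = 0.046244
  k=12: C(12,12)·0.666667^12·0.333333^0 = 0.007707
Total = 0.393075

0.3931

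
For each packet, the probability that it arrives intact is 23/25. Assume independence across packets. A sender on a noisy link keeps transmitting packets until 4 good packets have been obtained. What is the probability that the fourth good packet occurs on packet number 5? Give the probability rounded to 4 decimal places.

0.2292

Y = trial on which the fourth success occurs; negative binomial, r=4, p=0.92.
P(Y=5) = C(4,3) · p^4 · (1−p)^1
= 4 · 0.71639 · 0.08 = 0.229246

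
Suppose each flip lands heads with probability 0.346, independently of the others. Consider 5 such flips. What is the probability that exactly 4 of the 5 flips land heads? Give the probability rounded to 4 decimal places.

0.0469

X ~ Binomial(n=5, p=0.346).
P(X=4) = C(5,4) · p^4 · (1−p)^1
= 5 · 0.014332 · 0.654 = 0.046865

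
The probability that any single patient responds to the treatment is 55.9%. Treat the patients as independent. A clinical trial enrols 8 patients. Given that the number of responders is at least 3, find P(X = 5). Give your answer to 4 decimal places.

0.2850

X ~ Binomial(8, 0.559). Want P(X=5 | X≥3) = P(X=5) / P(X≥3).
P(X=5) = C(8,5)·0.559^5·0.441^3 = 0.262158
P(X≥3) = 1 − 0.001431 − 0.014507 − 0.064360 = 0.919703
Ratio = 0.262158 / 0.919703 = 0.285046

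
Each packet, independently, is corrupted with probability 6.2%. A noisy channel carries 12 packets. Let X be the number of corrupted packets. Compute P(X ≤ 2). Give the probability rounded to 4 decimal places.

0.9656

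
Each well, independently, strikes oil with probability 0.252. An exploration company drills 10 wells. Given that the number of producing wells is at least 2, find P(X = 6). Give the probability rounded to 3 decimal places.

0.022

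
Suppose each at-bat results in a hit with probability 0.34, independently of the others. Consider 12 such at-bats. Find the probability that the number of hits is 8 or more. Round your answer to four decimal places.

X ~ Binomial(12, 0.34); P(X ≥ 8) = Σ C(12,k) p^k (1−p)^(12−k) over k:
  k=8: C(12,8)·0.34^8·0.66^4 = 0.016773
  k=9: C(12,9)·0.34^9·0.66^3 = 0.003840
  k=10: C(12,10)·0.34^10·0.66^2 = 0.000594
  k=11: C(12,11)·0.34^11·0.66^1 = 0.000056
  k=12: C(12,12)·0.34^12·0.66^0 = 0.000002
Total = 0.021265

0.0213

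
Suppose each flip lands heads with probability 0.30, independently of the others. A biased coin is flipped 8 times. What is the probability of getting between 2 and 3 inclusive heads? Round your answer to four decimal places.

X ~ Binomial(8, 0.30); P(2 ≤ X ≤ 3) = Σ C(8,k) p^k (1−p)^(8−k) over k:
  k=2: C(8,2)·0.30^2·0.70^6 = 0.296475
  k=3: C(8,3)·0.30^3·0.70^5 = 0.254122
Total = 0.550597

0.5506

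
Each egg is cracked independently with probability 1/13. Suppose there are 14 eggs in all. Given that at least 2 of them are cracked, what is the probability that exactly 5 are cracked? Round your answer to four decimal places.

0.0089

X ~ Binomial(14, 0.076923). Want P(X=5 | X≥2) = P(X=5) / P(X≥2).
P(X=5) = C(14,5)·0.076923^5·0.923077^9 = 0.002624
P(X≥2) = 1 − 0.326085 − 0.380432 = 0.293483
Ratio = 0.002624 / 0.293483 = 0.008939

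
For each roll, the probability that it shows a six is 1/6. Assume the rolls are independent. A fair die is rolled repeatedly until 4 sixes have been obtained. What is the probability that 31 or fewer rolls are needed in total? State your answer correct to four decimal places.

Finishing within 31 rolls ⇔ at least 4 successes in the first 31. With X ~ Binomial(31, 0.166667), P(Y ≤ 31) = 1 − P(X ≤ 3).
  k=0: C(31,0)·0.166667^0·0.833333^31 = 0.003511
  k=1: C(31,1)·0.166667^1·0.833333^30 = 0.021766
  k=2: C(31,2)·0.166667^2·0.833333^29 = 0.065297
  k=3: C(31,3)·0.166667^3·0.833333^28 = 0.126241
1 − 0.216815 = 0.783185

0.7832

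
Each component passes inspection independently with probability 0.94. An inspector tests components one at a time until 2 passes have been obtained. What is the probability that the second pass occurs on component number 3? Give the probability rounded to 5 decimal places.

Y = trial on which the second success occurs; negative binomial, r=2, p=0.94.
P(Y=3) = C(2,1) · p^2 · (1−p)^1
= 2 · 0.8836 · 0.06 = 0.1060320

0.10603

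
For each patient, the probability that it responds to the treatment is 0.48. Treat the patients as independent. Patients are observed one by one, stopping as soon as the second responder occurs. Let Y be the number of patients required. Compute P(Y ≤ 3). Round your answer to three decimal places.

Finishing within 3 patients ⇔ at least 2 successes in the first 3. With X ~ Binomial(3, 0.48), P(Y ≤ 3) = 1 − P(X ≤ 1).
  k=0: C(3,0)·0.48^0·0.52^3 = 0.14061
  k=1: C(3,1)·0.48^1·0.52^2 = 0.38938
1 − 0.52998 = 0.47002

0.470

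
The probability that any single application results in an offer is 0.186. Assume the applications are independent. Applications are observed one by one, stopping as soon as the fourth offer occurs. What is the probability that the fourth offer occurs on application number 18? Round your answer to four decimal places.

Y = trial on which the fourth success occurs; negative binomial, r=4, p=0.186.
P(Y=18) = C(17,3) · p^4 · (1−p)^14
= 680 · 0.0011969 · 0.056071 = 0.045635

0.0456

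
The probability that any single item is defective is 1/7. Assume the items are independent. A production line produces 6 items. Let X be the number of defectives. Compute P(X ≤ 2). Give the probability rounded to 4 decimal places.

X ~ Binomial(6, 0.142857); P(X ≤ 2) = Σ C(6,k) p^k (1−p)^(6−k) over k:
  k=0: C(6,0)·0.142857^0·0.857143^6 = 0.396569
  k=1: C(6,1)·0.142857^1·0.857143^5 = 0.396569
  k=2: C(6,2)·0.142857^2·0.857143^4 = 0.165237
Total = 0.958376

0.9584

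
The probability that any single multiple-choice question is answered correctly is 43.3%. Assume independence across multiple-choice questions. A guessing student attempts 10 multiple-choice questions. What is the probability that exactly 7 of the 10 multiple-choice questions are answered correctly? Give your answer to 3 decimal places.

0.062

X ~ Binomial(n=10, p=0.433).
P(X=7) = C(10,7) · p^7 · (1−p)^3
= 120 · 0.0028537 · 0.18228 = 0.06242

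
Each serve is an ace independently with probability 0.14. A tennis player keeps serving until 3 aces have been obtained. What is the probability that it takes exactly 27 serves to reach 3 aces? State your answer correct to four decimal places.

0.0239

Y = trial on which the third success occurs; negative binomial, r=3, p=0.14.
P(Y=27) = C(26,2) · p^3 · (1−p)^24
= 325 · 0.002744 · 0.026789 = 0.023891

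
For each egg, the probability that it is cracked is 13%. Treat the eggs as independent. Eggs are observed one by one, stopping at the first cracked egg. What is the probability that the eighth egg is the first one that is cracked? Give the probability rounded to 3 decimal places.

0.049

Geometric (trials to first success), p = 0.13.
P(Y = 8) = (1−p)^7 · p = 0.37725 · 0.13 = 0.04904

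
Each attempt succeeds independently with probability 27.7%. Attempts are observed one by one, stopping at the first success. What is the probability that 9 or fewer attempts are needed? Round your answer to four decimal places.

Y = number of attempts to the first success; geometric, p = 0.277.
P(Y ≤ 9) = 1 − (1−p)^9 = 1 − 0.053981 = 0.946019

0.9460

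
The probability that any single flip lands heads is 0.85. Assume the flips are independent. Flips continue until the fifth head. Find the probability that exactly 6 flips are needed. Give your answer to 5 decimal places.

0.33278

Y = trial on which the fifth success occurs; negative binomial, r=5, p=0.85.
P(Y=6) = C(5,4) · p^5 · (1−p)^1
= 5 · 0.44371 · 0.15 = 0.3327790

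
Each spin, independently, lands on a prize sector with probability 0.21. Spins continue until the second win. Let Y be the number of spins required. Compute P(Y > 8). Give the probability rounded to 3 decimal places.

0.474

Needing more than 8 spins ⇔ fewer than 2 successes in the first 8. With X ~ Binomial(8, 0.21), P(Y > 8) = P(X ≤ 1).
  k=0: C(8,0)·0.21^0·0.79^8 = 0.15171
  k=1: C(8,1)·0.21^1·0.79^7 = 0.32263
P(X ≤ 1) = 0.47434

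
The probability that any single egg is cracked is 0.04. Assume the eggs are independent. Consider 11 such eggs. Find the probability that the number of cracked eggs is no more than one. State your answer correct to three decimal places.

0.931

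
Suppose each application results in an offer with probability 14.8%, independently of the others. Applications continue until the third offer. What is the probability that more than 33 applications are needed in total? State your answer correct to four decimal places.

0.1148

Needing more than 33 applications ⇔ fewer than 3 successes in the first 33. With X ~ Binomial(33, 0.148), P(Y > 33) = P(X ≤ 2).
  k=0: C(33,0)·0.148^0·0.852^33 = 0.005064
  k=1: C(33,1)·0.148^1·0.852^32 = 0.029030
  k=2: C(33,2)·0.148^2·0.852^31 = 0.080684
P(X ≤ 2) = 0.114777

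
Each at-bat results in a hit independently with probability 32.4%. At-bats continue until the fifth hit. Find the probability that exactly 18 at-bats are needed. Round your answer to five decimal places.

0.05231

Y = trial on which the fifth success occurs; negative binomial, r=5, p=0.324.
P(Y=18) = C(17,4) · p^5 · (1−p)^13
= 2380 · 0.0035705 · 0.0061561 = 0.0523129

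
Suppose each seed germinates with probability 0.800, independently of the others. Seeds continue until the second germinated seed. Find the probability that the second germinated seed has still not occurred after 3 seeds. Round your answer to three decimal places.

0.104

Needing more than 3 seeds ⇔ fewer than 2 successes in the first 3. With X ~ Binomial(3, 0.80), P(Y > 3) = P(X ≤ 1).
  k=0: C(3,0)·0.80^0·0.20^3 = 0.00800
  k=1: C(3,1)·0.80^1·0.20^2 = 0.09600
P(X ≤ 1) = 0.10400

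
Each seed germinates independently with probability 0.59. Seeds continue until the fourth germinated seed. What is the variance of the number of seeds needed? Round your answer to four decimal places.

4.7113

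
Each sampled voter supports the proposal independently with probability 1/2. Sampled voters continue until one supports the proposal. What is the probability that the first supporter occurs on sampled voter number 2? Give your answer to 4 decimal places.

0.2500

Geometric (trials to first success), p = 0.50.
P(Y = 2) = (1−p)^1 · p = 0.5 · 0.50 = 0.250000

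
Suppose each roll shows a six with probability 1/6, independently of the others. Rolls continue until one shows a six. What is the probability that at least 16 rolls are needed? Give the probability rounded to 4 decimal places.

0.0649

Y = number of rolls to the first success; geometric, p = 0.166667.
P(Y > 15) = P(first 15 all fail) = (1−p)^15 = 0.064905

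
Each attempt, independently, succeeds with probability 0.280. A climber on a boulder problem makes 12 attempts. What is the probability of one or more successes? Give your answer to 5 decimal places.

0.98059

P(at least one) = 1 − P(none) = 1 − (1 − 0.28)^12
= 1 − 0.0194084 = 0.9805916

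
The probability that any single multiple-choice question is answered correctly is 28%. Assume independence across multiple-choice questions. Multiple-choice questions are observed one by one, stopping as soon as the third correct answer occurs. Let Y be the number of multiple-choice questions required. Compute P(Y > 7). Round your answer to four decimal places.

Needing more than 7 multiple-choice questions ⇔ fewer than 3 successes in the first 7. With X ~ Binomial(7, 0.28), P(Y > 7) = P(X ≤ 2).
  k=0: C(7,0)·0.28^0·0.72^7 = 0.100306
  k=1: C(7,1)·0.28^1·0.72^6 = 0.273056
  k=2: C(7,2)·0.28^2·0.72^5 = 0.318565
P(X ≤ 2) = 0.691927

0.6919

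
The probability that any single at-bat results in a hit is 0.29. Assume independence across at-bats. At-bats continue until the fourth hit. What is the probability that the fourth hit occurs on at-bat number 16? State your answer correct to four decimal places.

0.0528

Y = trial on which the fourth success occurs; negative binomial, r=4, p=0.29.
P(Y=16) = C(15,3) · p^4 · (1−p)^12
= 455 · 0.0070728 · 0.01641 = 0.052808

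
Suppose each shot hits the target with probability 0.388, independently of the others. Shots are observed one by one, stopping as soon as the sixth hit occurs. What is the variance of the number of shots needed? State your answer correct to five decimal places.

Y = total shots until the sixth success; negative binomial with r=6, p=0.388.
Var(Y) = r(1−p)/p² = 6·0.612 / 0.388² = 24.3915400

24.39154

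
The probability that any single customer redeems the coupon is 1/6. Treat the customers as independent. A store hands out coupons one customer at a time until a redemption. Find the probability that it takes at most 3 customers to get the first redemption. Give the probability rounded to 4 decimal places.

Y = number of customers to the first success; geometric, p = 0.166667.
P(Y ≤ 3) = 1 − (1−p)^3 = 1 − 0.578704 = 0.421296

0.4213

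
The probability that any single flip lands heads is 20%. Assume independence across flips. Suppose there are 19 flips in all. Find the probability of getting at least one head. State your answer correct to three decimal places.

P(at least one) = 1 − P(none) = 1 − (1 − 0.20)^19
= 1 − 0.01441 = 0.98559

0.986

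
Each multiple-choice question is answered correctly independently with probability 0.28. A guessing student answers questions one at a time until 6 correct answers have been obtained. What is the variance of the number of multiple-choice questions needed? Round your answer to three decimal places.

Y = total multiple-choice questions until the sixth success; negative binomial with r=6, p=0.28.
Var(Y) = r(1−p)/p² = 6·0.72 / 0.28² = 55.10204

55.102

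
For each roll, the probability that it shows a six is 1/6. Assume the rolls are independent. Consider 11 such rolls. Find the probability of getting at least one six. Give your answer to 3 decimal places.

0.865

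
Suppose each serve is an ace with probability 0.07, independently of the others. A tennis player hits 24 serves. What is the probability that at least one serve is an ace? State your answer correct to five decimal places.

0.82478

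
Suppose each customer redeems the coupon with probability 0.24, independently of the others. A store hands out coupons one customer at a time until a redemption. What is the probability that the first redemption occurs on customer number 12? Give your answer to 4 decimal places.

0.0117

Geometric (trials to first success), p = 0.24.
P(Y = 12) = (1−p)^11 · p = 0.04886 · 0.24 = 0.011726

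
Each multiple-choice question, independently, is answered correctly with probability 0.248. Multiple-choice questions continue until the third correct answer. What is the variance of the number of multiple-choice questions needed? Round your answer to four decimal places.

Y = total multiple-choice questions until the third success; negative binomial with r=3, p=0.248.
Var(Y) = r(1−p)/p² = 3·0.752 / 0.248² = 36.680541

36.6805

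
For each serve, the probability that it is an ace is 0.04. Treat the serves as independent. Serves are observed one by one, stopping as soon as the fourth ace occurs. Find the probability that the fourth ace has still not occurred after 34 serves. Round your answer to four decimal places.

Needing more than 34 serves ⇔ fewer than 4 successes in the first 34. With X ~ Binomial(34, 0.04), P(Y > 34) = P(X ≤ 3).
  k=0: C(34,0)·0.04^0·0.96^34 = 0.249587
  k=1: C(34,1)·0.04^1·0.96^33 = 0.353582
  k=2: C(34,2)·0.04^2·0.96^32 = 0.243087
  k=3: C(34,3)·0.04^3·0.96^31 = 0.108039
P(X ≤ 3) = 0.954295

0.9543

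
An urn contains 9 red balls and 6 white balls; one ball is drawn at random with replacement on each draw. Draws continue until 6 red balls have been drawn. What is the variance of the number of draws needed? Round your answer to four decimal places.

Y = total draws until the sixth success; negative binomial with r=6, p=0.60.
Var(Y) = r(1−p)/p² = 6·0.40 / 0.60² = 6.666667

6.6667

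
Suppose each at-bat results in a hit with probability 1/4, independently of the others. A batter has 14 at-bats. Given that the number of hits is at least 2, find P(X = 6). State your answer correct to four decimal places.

0.0816

X ~ Binomial(14, 0.25). Want P(X=6 | X≥2) = P(X=6) / P(X≥2).
P(X=6) = C(14,6)·0.25^6·0.75^8 = 0.073398
P(X≥2) = 1 − 0.017818 − 0.083150 = 0.899032
Ratio = 0.073398 / 0.899032 = 0.081641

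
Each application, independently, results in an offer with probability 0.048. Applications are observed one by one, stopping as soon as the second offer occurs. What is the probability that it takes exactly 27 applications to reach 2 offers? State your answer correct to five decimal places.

Y = trial on which the second success occurs; negative binomial, r=2, p=0.048.
P(Y=27) = C(26,1) · p^2 · (1−p)^25
= 26 · 0.002304 · 0.29236 = 0.0175138

0.01751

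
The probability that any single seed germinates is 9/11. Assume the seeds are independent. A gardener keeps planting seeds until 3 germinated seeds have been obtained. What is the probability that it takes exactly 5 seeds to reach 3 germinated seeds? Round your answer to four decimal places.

0.1086

Y = trial on which the third success occurs; negative binomial, r=3, p=0.818182.
P(Y=5) = C(4,2) · p^3 · (1−p)^2
= 6 · 0.54771 · 0.033058 = 0.108636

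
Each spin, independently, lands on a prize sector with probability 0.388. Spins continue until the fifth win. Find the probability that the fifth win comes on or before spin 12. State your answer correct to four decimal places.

Finishing within 12 spins ⇔ at least 5 successes in the first 12. With X ~ Binomial(12, 0.388), P(Y ≤ 12) = 1 − P(X ≤ 4).
  k=0: C(12,0)·0.388^0·0.612^12 = 0.002761
  k=1: C(12,1)·0.388^1·0.612^11 = 0.021003
  k=2: C(12,2)·0.388^2·0.612^10 = 0.073235
  k=3: C(12,3)·0.388^3·0.612^9 = 0.154768
  k=4: C(12,4)·0.388^4·0.612^8 = 0.220772
1 − 0.472539 = 0.527461

0.5275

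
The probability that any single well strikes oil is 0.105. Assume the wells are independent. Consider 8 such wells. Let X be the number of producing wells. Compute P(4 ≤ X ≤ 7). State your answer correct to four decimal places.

X ~ Binomial(8, 0.105); P(4 ≤ X ≤ 7) = Σ C(8,k) p^k (1−p)^(8−k) over k:
  k=4: C(8,4)·0.105^4·0.895^4 = 0.005459
  k=5: C(8,5)·0.105^5·0.895^3 = 0.000512
  k=6: C(8,6)·0.105^6·0.895^2 = 0.000030
  k=7: C(8,7)·0.105^7·0.895^1 = 0.000001
Total = 0.006003

0.0060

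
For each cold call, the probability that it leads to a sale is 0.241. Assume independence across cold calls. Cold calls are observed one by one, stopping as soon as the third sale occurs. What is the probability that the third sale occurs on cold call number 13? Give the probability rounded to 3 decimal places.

0.059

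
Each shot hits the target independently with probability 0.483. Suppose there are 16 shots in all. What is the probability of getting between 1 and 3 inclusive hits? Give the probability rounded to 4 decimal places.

X ~ Binomial(16, 0.483); P(1 ≤ X ≤ 3) = Σ C(16,k) p^k (1−p)^(16−k) over k:
  k=1: C(16,1)·0.483^1·0.517^15 = 0.000389
  k=2: C(16,2)·0.483^2·0.517^14 = 0.002729
  k=3: C(16,3)·0.483^3·0.517^13 = 0.011896
Total = 0.015014

0.0150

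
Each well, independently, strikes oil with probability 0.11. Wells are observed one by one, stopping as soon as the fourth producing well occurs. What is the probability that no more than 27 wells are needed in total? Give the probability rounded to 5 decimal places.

Finishing within 27 wells ⇔ at least 4 successes in the first 27. With X ~ Binomial(27, 0.11), P(Y ≤ 27) = 1 − P(X ≤ 3).
  k=0: C(27,0)·0.11^0·0.89^27 = 0.0430061
  k=1: C(27,1)·0.11^1·0.89^26 = 0.1435148
  k=2: C(27,2)·0.11^2·0.89^25 = 0.2305912
  k=3: C(27,3)·0.11^3·0.89^24 = 0.2375003
1 − 0.6546123 = 0.3453877

0.34539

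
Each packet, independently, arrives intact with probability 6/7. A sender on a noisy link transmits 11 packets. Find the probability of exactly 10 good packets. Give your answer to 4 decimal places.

X ~ Binomial(n=11, p=0.857143).
P(X=10) = C(11,10) · p^10 · (1−p)^1
= 11 · 0.21406 · 0.14286 = 0.336377

0.3364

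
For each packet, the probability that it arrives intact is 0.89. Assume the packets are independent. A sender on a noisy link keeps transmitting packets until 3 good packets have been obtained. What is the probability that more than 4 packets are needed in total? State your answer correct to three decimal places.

Needing more than 4 packets ⇔ fewer than 3 successes in the first 4. With X ~ Binomial(4, 0.89), P(Y > 4) = P(X ≤ 2).
  k=0: C(4,0)·0.89^0·0.11^4 = 0.00015
  k=1: C(4,1)·0.89^1·0.11^3 = 0.00474
  k=2: C(4,2)·0.89^2·0.11^2 = 0.05751
P(X ≤ 2) = 0.06239

0.062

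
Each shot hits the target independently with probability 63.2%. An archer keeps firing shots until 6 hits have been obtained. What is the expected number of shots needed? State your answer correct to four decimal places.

Y = total shots until the sixth success; negative binomial with r=6, p=0.632.
E[Y] = r / p = 6 / 0.632 = 9.493671

9.4937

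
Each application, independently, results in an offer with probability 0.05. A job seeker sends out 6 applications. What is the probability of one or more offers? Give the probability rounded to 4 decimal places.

0.2649

P(at least one) = 1 − P(none) = 1 − (1 − 0.05)^6
= 1 − 0.735092 = 0.264908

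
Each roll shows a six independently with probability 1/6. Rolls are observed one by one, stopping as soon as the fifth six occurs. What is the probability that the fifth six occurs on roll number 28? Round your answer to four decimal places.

0.0341

Y = trial on which the fifth success occurs; negative binomial, r=5, p=0.166667.
P(Y=28) = C(27,4) · p^5 · (1−p)^23
= 17550 · 0.0001286 · 0.015095 = 0.034068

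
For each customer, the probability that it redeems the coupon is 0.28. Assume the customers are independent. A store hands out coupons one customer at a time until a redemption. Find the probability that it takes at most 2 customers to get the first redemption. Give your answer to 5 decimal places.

0.48160

Y = number of customers to the first success; geometric, p = 0.28.
P(Y ≤ 2) = 1 − (1−p)^2 = 1 − 0.5184000 = 0.4816000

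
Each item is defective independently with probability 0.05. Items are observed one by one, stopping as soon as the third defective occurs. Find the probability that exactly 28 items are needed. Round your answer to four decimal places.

Y = trial on which the third success occurs; negative binomial, r=3, p=0.05.
P(Y=28) = C(27,2) · p^3 · (1−p)^25
= 351 · 0.000125 · 0.27739 = 0.012170

0.0122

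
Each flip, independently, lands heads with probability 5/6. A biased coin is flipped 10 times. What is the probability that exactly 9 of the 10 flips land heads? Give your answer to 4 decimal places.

0.3230

X ~ Binomial(n=10, p=0.833333).
P(X=9) = C(10,9) · p^9 · (1−p)^1
= 10 · 0.19381 · 0.16667 = 0.323011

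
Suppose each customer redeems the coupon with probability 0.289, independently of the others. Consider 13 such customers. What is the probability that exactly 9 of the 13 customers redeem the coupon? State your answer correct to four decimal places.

0.0026

X ~ Binomial(n=13, p=0.289).
P(X=9) = C(13,9) · p^9 · (1−p)^4
= 715 · 1.4063e-05 · 0.25555 = 0.002570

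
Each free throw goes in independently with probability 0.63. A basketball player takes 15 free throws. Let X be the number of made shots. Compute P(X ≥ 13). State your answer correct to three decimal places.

0.045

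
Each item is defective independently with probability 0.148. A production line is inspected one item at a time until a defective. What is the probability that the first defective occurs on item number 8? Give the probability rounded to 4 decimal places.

Geometric (trials to first success), p = 0.148.
P(Y = 8) = (1−p)^7 · p = 0.32589 · 0.148 = 0.048232

0.0482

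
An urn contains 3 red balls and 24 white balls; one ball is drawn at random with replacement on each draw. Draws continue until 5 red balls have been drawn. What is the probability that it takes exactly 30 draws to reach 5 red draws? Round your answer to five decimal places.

Y = trial on which the fifth success occurs; negative binomial, r=5, p=0.111111.
P(Y=30) = C(29,4) · p^5 · (1−p)^25
= 23751 · 1.6935e-05 · 0.052624 = 0.0211669

0.02117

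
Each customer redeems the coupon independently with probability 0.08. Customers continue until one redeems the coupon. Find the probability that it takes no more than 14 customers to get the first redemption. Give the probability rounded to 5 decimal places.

0.68881

Y = number of customers to the first success; geometric, p = 0.08.
P(Y ≤ 14) = 1 − (1−p)^14 = 1 − 0.3111928 = 0.6888072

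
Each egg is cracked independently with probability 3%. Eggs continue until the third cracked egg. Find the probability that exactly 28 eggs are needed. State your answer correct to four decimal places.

0.0044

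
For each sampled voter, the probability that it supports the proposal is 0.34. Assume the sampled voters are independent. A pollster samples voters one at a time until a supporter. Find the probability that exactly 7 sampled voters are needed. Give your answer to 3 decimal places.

0.028

Geometric (trials to first success), p = 0.34.
P(Y = 7) = (1−p)^6 · p = 0.082654 · 0.34 = 0.02810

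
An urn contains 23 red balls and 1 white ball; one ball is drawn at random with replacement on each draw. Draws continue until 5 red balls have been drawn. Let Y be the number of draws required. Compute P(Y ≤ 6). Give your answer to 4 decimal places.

Finishing within 6 draws ⇔ at least 5 successes in the first 6. With X ~ Binomial(6, 0.958333), P(Y ≤ 6) = 1 − P(X ≤ 4).
  k=0: C(6,0)·0.958333^0·0.041667^6 = 0.000000
  k=1: C(6,1)·0.958333^1·0.041667^5 = 0.000001
  k=2: C(6,2)·0.958333^2·0.041667^4 = 0.000042
  k=3: C(6,3)·0.958333^3·0.041667^3 = 0.001273
  k=4: C(6,4)·0.958333^4·0.041667^2 = 0.021965
1 − 0.023281 = 0.976719

0.9767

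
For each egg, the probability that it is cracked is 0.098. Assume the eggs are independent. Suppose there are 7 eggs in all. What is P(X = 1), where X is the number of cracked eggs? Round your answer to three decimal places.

0.369

X ~ Binomial(n=7, p=0.098).
P(X=1) = C(7,1) · p^1 · (1−p)^6
= 7 · 0.098 · 0.53857 = 0.36946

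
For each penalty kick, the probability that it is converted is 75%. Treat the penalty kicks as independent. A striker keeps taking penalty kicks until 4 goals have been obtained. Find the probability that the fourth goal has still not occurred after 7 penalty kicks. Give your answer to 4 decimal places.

0.0706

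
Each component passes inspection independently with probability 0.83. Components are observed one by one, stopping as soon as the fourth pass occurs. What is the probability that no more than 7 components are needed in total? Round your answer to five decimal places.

Finishing within 7 components ⇔ at least 4 successes in the first 7. With X ~ Binomial(7, 0.83), P(Y ≤ 7) = 1 − P(X ≤ 3).
  k=0: C(7,0)·0.83^0·0.17^7 = 0.0000041
  k=1: C(7,1)·0.83^1·0.17^6 = 0.0001402
  k=2: C(7,2)·0.83^2·0.17^5 = 0.0020541
  k=3: C(7,3)·0.83^3·0.17^4 = 0.0167147
1 − 0.0189131 = 0.9810869

0.98109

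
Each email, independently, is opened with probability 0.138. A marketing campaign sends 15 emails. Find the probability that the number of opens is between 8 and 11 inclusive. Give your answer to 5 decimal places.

X ~ Binomial(15, 0.138); P(8 ≤ X ≤ 11) = Σ C(15,k) p^k (1−p)^(15−k) over k:
  k=8: C(15,8)·0.138^8·0.862^7 = 0.0002993
  k=9: C(15,9)·0.138^9·0.862^6 = 0.0000373
  k=10: C(15,10)·0.138^10·0.862^5 = 0.0000036
  k=11: C(15,11)·0.138^11·0.862^4 = 0.0000003
Total = 0.0003404

0.00034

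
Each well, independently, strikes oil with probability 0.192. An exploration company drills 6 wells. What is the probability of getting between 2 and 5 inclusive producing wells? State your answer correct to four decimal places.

X ~ Binomial(6, 0.192); P(2 ≤ X ≤ 5) = Σ C(6,k) p^k (1−p)^(6−k) over k:
  k=2: C(6,2)·0.192^2·0.808^4 = 0.235689
  k=3: C(6,3)·0.192^3·0.808^3 = 0.074674
  k=4: C(6,4)·0.192^4·0.808^2 = 0.013308
  k=5: C(6,5)·0.192^5·0.808^1 = 0.001265
Total = 0.324936

0.3249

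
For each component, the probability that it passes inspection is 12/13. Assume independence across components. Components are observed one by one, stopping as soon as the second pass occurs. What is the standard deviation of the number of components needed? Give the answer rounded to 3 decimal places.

Y = total components until the second success; negative binomial with r=2, p=0.923077.
SD(Y) = √[r(1−p)/p²] = √(0.18056) = 0.42492

0.425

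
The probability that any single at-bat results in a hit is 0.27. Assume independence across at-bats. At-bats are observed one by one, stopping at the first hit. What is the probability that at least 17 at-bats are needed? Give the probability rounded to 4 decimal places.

0.0065

Y = number of at-bats to the first success; geometric, p = 0.27.
P(Y > 16) = P(first 16 all fail) = (1−p)^16 = 0.006504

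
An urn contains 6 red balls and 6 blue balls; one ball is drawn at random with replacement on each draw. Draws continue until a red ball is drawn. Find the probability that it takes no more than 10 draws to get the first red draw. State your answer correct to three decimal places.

0.999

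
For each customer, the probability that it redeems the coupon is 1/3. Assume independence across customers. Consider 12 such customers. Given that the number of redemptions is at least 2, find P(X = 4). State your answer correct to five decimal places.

0.25204

X ~ Binomial(12, 0.333333). Want P(X=4 | X≥2) = P(X=4) / P(X≥2).
P(X=4) = C(12,4)·0.333333^4·0.666667^8 = 0.2384460
P(X≥2) = 1 − 0.0077073 − 0.0462441 = 0.9460486
Ratio = 0.2384460 / 0.9460486 = 0.2520442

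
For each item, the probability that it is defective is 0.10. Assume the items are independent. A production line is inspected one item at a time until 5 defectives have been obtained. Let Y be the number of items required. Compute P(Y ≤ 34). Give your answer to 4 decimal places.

0.2496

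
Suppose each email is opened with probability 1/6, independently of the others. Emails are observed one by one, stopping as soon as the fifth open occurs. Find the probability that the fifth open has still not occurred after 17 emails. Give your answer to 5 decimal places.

Needing more than 17 emails ⇔ fewer than 5 successes in the first 17. With X ~ Binomial(17, 0.166667), P(Y > 17) = P(X ≤ 4).
  k=0: C(17,0)·0.166667^0·0.833333^17 = 0.0450732
  k=1: C(17,1)·0.166667^1·0.833333^16 = 0.1532490
  k=2: C(17,2)·0.166667^2·0.833333^15 = 0.2451984
  k=3: C(17,3)·0.166667^3·0.833333^14 = 0.2451984
  k=4: C(17,4)·0.166667^4·0.833333^13 = 0.1716389
P(X ≤ 4) = 0.8603581

0.86036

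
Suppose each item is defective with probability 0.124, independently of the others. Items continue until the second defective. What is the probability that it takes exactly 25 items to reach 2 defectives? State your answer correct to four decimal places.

Y = trial on which the second success occurs; negative binomial, r=2, p=0.124.
P(Y=25) = C(24,1) · p^2 · (1−p)^23
= 24 · 0.015376 · 0.047599 = 0.017565

0.0176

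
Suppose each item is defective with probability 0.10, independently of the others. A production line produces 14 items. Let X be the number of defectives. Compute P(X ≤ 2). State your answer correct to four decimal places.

0.8416

X ~ Binomial(14, 0.10); P(X ≤ 2) = Σ C(14,k) p^k (1−p)^(14−k) over k:
  k=0: C(14,0)·0.10^0·0.90^14 = 0.228768
  k=1: C(14,1)·0.10^1·0.90^13 = 0.355861
  k=2: C(14,2)·0.10^2·0.90^12 = 0.257011
Total = 0.841640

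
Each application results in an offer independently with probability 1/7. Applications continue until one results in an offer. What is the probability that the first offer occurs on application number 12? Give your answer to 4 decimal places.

Geometric (trials to first success), p = 0.142857.
P(Y = 12) = (1−p)^11 · p = 0.18348 · 0.142857 = 0.026211

0.0262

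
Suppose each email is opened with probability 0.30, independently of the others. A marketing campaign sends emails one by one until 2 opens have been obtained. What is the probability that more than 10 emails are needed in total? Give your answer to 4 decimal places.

0.1493

Needing more than 10 emails ⇔ fewer than 2 successes in the first 10. With X ~ Binomial(10, 0.30), P(Y > 10) = P(X ≤ 1).
  k=0: C(10,0)·0.30^0·0.70^10 = 0.028248
  k=1: C(10,1)·0.30^1·0.70^9 = 0.121061
P(X ≤ 1) = 0.149308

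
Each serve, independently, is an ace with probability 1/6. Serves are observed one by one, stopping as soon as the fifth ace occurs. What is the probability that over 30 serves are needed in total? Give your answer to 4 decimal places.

Needing more than 30 serves ⇔ fewer than 5 successes in the first 30. With X ~ Binomial(30, 0.166667), P(Y > 30) = P(X ≤ 4).
  k=0: C(30,0)·0.166667^0·0.833333^30 = 0.004213
  k=1: C(30,1)·0.166667^1·0.833333^29 = 0.025276
  k=2: C(30,2)·0.166667^2·0.833333^28 = 0.073301
  k=3: C(30,3)·0.166667^3·0.833333^27 = 0.136829
  k=4: C(30,4)·0.166667^4·0.833333^26 = 0.184719
P(X ≤ 4) = 0.424339

0.4243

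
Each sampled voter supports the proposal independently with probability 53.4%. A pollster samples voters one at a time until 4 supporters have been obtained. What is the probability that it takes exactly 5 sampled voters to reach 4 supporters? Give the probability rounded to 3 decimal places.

0.152

Y = trial on which the fourth success occurs; negative binomial, r=4, p=0.534.
P(Y=5) = C(4,3) · p^4 · (1−p)^1
= 4 · 0.081314 · 0.466 = 0.15157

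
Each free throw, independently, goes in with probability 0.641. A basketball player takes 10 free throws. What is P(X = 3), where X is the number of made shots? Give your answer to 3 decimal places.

X ~ Binomial(n=10, p=0.641).
P(X=3) = C(10,3) · p^3 · (1−p)^7
= 120 · 0.26337 · 0.00076853 = 0.02429

0.024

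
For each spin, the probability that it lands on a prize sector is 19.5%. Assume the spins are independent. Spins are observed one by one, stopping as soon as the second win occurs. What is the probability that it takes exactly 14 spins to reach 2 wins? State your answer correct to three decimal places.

0.037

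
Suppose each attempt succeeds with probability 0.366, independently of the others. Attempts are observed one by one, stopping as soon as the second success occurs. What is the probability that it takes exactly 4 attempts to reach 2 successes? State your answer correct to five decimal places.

Y = trial on which the second success occurs; negative binomial, r=2, p=0.366.
P(Y=4) = C(3,1) · p^2 · (1−p)^2
= 3 · 0.13396 · 0.40196 = 0.1615333

0.16153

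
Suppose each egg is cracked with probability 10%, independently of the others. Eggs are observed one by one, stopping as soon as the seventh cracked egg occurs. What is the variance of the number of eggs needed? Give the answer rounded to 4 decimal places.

630.0000

Y = total eggs until the seventh success; negative binomial with r=7, p=0.10.
Var(Y) = r(1−p)/p² = 7·0.90 / 0.10² = 630.000000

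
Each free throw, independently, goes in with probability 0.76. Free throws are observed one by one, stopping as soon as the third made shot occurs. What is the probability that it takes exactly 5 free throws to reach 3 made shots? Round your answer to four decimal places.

Y = trial on which the third success occurs; negative binomial, r=3, p=0.76.
P(Y=5) = C(4,2) · p^3 · (1−p)^2
= 6 · 0.43898 · 0.0576 = 0.151710

0.1517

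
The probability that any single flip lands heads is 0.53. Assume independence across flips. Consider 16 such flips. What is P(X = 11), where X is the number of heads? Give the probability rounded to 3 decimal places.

0.093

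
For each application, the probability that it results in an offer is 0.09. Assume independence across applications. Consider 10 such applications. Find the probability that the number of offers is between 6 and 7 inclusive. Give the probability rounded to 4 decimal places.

X ~ Binomial(10, 0.09); P(6 ≤ X ≤ 7) = Σ C(10,k) p^k (1−p)^(10−k) over k:
  k=6: C(10,6)·0.09^6·0.91^4 = 0.000077
  k=7: C(10,7)·0.09^7·0.91^3 = 0.000004
Total = 0.000081

0.0001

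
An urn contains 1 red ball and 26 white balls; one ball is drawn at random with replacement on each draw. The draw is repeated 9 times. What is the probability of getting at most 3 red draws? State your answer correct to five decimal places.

X ~ Binomial(9, 0.037037); P(X ≤ 3) = Σ C(9,k) p^k (1−p)^(9−k) over k:
  k=0: C(9,0)·0.037037^0·0.962963^9 = 0.7120103
  k=1: C(9,1)·0.037037^1·0.962963^8 = 0.2464651
  k=2: C(9,2)·0.037037^2·0.962963^7 = 0.0379177
  k=3: C(9,3)·0.037037^3·0.962963^6 = 0.0034029
Total = 0.9997959

0.99980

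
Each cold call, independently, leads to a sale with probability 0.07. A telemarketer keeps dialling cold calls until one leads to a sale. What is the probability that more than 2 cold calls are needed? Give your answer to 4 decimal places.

0.8649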